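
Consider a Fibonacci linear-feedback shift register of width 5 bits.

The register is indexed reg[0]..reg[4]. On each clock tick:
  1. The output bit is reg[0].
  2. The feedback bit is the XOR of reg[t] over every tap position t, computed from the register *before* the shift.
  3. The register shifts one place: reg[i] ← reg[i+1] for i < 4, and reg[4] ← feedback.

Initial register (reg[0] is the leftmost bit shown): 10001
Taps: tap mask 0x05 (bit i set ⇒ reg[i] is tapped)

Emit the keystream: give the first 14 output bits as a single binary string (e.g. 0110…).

10001101110101

step | reg (before) | out | fb
   0 | 10001 | 1 | 1
   1 | 00011 | 0 | 0
   2 | 00110 | 0 | 1
   3 | 01101 | 0 | 1
   4 | 11011 | 1 | 1
   5 | 10111 | 1 | 0
   6 | 01110 | 0 | 1
   7 | 11101 | 1 | 0
   8 | 11010 | 1 | 1
   9 | 10101 | 1 | 0
  10 | 01010 | 0 | 0
  11 | 10100 | 1 | 0
  12 | 01000 | 0 | 0
  13 | 10000 | 1 | 1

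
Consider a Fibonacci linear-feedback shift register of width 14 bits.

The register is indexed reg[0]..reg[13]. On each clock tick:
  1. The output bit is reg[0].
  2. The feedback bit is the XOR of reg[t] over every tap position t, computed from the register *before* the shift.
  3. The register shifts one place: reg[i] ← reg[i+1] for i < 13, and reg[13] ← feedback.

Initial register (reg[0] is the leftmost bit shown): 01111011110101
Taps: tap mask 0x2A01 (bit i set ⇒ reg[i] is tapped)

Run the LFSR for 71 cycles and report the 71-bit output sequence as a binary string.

01111011110101101111101010010110111111000010101010100001000000110101100

k : reg_k → out_k, fb_k
0: 01111011110101 → 0, fb=1
1: 11110111101011 → 1, fb=0
2: 11101111010110 → 1, fb=1
3: 11011110101101 → 1, fb=1
4: 10111101011011 → 1, fb=1
5: 01111010110111 → 0, fb=1
6: 11110101101111 → 1, fb=1
7: 11101011011111 → 1, fb=0
8: 11010110111110 → 1, fb=1
9: 10101101111101 → 1, fb=0
10: 01011011111010 → 0, fb=1
11: 10110111110101 → 1, fb=0
12: 01101111101010 → 0, fb=0
13: 11011111010100 → 1, fb=1
14: 10111110101001 → 1, fb=0
15: 01111101010010 → 0, fb=1
16: 11111010100101 → 1, fb=1
17: 11110101001011 → 1, fb=0
18: 11101010010110 → 1, fb=1
19: 11010100101101 → 1, fb=1
20: 10101001011011 → 1, fb=1
21: 01010010110111 → 0, fb=1
22: 10100101101111 → 1, fb=1
23: 01001011011111 → 0, fb=1
24: 10010110111111 → 1, fb=0
25: 00101101111110 → 0, fb=0
26: 01011011111100 → 0, fb=0
27: 10110111111000 → 1, fb=0
28: 01101111110000 → 0, fb=1
29: 11011111100001 → 1, fb=0
30: 10111111000010 → 1, fb=1
31: 01111110000101 → 0, fb=0
32: 11111100001010 → 1, fb=1
33: 11111000010101 → 1, fb=0
34: 11110000101010 → 1, fb=1
35: 11100001010101 → 1, fb=0
36: 11000010101010 → 1, fb=1
37: 10000101010101 → 1, fb=0
38: 00001010101010 → 0, fb=0
39: 00010101010100 → 0, fb=0
40: 00101010101000 → 0, fb=0
41: 01010101010000 → 0, fb=1
42: 10101010100001 → 1, fb=0
43: 01010101000010 → 0, fb=0
44: 10101010000100 → 1, fb=0
45: 01010100001000 → 0, fb=0
46: 10101000010000 → 1, fb=0
47: 01010000100000 → 0, fb=0
48: 10100001000000 → 1, fb=1
49: 01000010000001 → 0, fb=1
50: 10000100000011 → 1, fb=0
51: 00001000000110 → 0, fb=1
52: 00010000001101 → 0, fb=0
53: 00100000011010 → 0, fb=1
54: 01000000110101 → 0, fb=1
55: 10000001101011 → 1, fb=0
56: 00000011010110 → 0, fb=0
57: 00000110101100 → 0, fb=1
58: 00001101011001 → 0, fb=0
59: 00011010110010 → 0, fb=1
60: 00110101100101 → 0, fb=0
61: 01101011001010 → 0, fb=0
62: 11010110010100 → 1, fb=1
63: 10101100101001 → 1, fb=0
64: 01011001010010 → 0, fb=1
65: 10110010100101 → 1, fb=1
66: 01100101001011 → 0, fb=1
67: 11001010010111 → 1, fb=0
68: 10010100101110 → 1, fb=0
69: 00101001011100 → 0, fb=0
70: 01010010111000 → 0, fb=1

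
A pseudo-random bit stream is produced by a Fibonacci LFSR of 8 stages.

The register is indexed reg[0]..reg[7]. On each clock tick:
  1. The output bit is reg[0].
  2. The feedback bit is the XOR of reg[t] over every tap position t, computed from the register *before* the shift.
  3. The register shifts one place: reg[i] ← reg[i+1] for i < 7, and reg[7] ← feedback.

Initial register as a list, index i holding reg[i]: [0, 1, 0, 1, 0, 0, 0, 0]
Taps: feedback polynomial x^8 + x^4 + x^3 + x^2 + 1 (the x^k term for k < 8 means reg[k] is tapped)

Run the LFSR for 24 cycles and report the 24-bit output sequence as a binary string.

010100001001111111100001

tick  register→output (feedback)
  0  01010000→0 (1)
  1  10100001→1 (0)
  2  01000010→0 (0)
  3  10000100→1 (1)
  4  00001001→0 (1)
  5  00010011→0 (1)
  6  00100111→0 (1)
  7  01001111→0 (1)
  8  10011111→1 (1)
  9  00111111→0 (1)
 10  01111111→0 (1)
 11  11111111→1 (0)
 12  11111110→1 (0)
 13  11111100→1 (0)
 14  11111000→1 (0)
 15  11110000→1 (1)
 16  11100001→1 (0)
 17  11000010→1 (1)
 18  10000101→1 (1)
 19  00001011→0 (1)
 20  00010111→0 (1)
 21  00101111→0 (0)
 22  01011110→0 (0)
 23  10111100→1 (0)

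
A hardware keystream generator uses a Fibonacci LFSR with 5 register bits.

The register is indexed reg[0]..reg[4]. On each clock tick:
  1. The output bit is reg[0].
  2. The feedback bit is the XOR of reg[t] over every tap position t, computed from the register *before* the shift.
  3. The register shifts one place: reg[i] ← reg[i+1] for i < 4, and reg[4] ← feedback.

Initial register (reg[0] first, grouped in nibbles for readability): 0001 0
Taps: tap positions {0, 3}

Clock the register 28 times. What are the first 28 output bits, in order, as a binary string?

0001010111011000111110011010

tick  register→output (feedback)
  0  00010→0 (1)
  1  00101→0 (0)
  2  01010→0 (1)
  3  10101→1 (1)
  4  01011→0 (1)
  5  10111→1 (0)
  6  01110→0 (1)
  7  11101→1 (1)
  8  11011→1 (0)
  9  10110→1 (0)
 10  01100→0 (0)
 11  11000→1 (1)
 12  10001→1 (1)
 13  00011→0 (1)
 14  00111→0 (1)
 15  01111→0 (1)
 16  11111→1 (0)
 17  11110→1 (0)
 18  11100→1 (1)
 19  11001→1 (1)
 20  10011→1 (0)
 21  00110→0 (1)
 22  01101→0 (0)
 23  11010→1 (0)
 24  10100→1 (1)
 25  01001→0 (0)
 26  10010→1 (0)
 27  00100→0 (0)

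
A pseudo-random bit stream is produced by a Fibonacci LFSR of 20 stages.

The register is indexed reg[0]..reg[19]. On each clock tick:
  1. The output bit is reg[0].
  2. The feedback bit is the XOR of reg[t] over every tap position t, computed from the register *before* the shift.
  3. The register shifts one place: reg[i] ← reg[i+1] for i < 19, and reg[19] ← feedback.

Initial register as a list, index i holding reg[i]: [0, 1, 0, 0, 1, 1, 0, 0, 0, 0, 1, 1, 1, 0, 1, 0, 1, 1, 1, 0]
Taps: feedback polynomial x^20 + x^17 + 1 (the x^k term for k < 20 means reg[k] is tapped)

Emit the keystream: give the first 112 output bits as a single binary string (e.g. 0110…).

tick  register→output (feedback)
  0  01001100001110101110→0 (1)
  1  10011000011101011101→1 (0)
  2  00110000111010111010→0 (0)
  3  01100001110101110100→0 (1)
  4  11000011101011101001→1 (1)
  5  10000111010111010011→1 (1)
  6  00001110101110100111→0 (1)
  7  00011101011101001111→0 (1)
  8  00111010111010011111→0 (1)
  9  01110101110100111111→0 (1)
 10  11101011101001111111→1 (0)
 11  11010111010011111110→1 (0)
 12  10101110100111111100→1 (0)
 13  01011101001111111000→0 (0)
 14  10111010011111110000→1 (1)
 15  01110100111111100001→0 (0)
 16  11101001111111000010→1 (1)
 17  11010011111110000101→1 (0)
 18  10100111111100001010→1 (1)
 19  01001111111000010101→0 (1)
 20  10011111110000101011→1 (1)
 21  00111111100001010111→0 (1)
 22  01111111000010101111→0 (1)
 23  11111110000101011111→1 (0)
 24  11111100001010111110→1 (0)
 25  11111000010101111100→1 (0)
 26  11110000101011111000→1 (1)
 27  11100001010111110001→1 (1)
 28  11000010101111100011→1 (1)
 29  10000101011111000111→1 (0)
 30  00001010111110001110→0 (1)
 31  00010101111100011101→0 (1)
 32  00101011111000111011→0 (0)
 33  01010111110001110110→0 (1)
 34  10101111100011101101→1 (0)
 35  01011111000111011010→0 (0)
 36  10111110001110110100→1 (0)
 37  01111100011101101000→0 (0)
 38  11111000111011010000→1 (1)
 39  11110001110110100001→1 (1)
 40  11100011101101000011→1 (1)
 41  11000111011010000111→1 (0)
 42  10001110110100001110→1 (0)
 43  00011101101000011100→0 (1)
 44  00111011010000111001→0 (0)
 45  01110110100001110010→0 (0)
 46  11101101000011100100→1 (0)
 47  11011010000111001000→1 (1)
 48  10110100001110010001→1 (1)
 49  01101000011100100011→0 (0)
 50  11010000111001000110→1 (0)
 51  10100001110010001100→1 (0)
 52  01000011100100011000→0 (0)
 53  10000111001000110000→1 (1)
 54  00001110010001100001→0 (0)
 55  00011100100011000010→0 (0)
 56  00111001000110000100→0 (1)
 57  01110010001100001001→0 (0)
 58  11100100011000010010→1 (1)
 59  11001000110000100101→1 (0)
 60  10010001100001001010→1 (1)
 61  00100011000010010101→0 (1)
 62  01000110000100101011→0 (0)
 63  10001100001001010110→1 (0)
 64  00011000010010101100→0 (1)
 65  00110000100101011001→0 (0)
 66  01100001001010110010→0 (0)
 67  11000010010101100100→1 (0)
 68  10000100101011001000→1 (1)
 69  00001001010110010001→0 (0)
 70  00010010101100100010→0 (0)
 71  00100101011001000100→0 (1)
 72  01001010110010001001→0 (0)
 73  10010101100100010010→1 (1)
 74  00101011001000100101→0 (1)
 75  01010110010001001011→0 (0)
 76  10101100100010010110→1 (0)
 77  01011001000100101100→0 (1)
 78  10110010001001011001→1 (1)
 79  01100100010010110011→0 (0)
 80  11001000100101100110→1 (0)
 81  10010001001011001100→1 (0)
 82  00100010010110011000→0 (0)
 83  01000100101100110000→0 (0)
 84  10001001011001100000→1 (1)
 85  00010010110011000001→0 (0)
 86  00100101100110000010→0 (0)
 87  01001011001100000100→0 (1)
 88  10010110011000001001→1 (1)
 89  00101100110000010011→0 (0)
 90  01011001100000100110→0 (1)
 91  10110011000001001101→1 (0)
 92  01100110000010011010→0 (0)
 93  11001100000100110100→1 (0)
 94  10011000001001101000→1 (1)
 95  00110000010011010001→0 (0)
 96  01100000100110100010→0 (0)
 97  11000001001101000100→1 (0)
 98  10000010011010001000→1 (1)
 99  00000100110100010001→0 (0)
100  00001001101000100010→0 (0)
101  00010011010001000100→0 (1)
102  00100110100010001001→0 (0)
103  01001101000100010010→0 (0)
104  10011010001000100100→1 (0)
105  00110100010001001000→0 (0)
106  01101000100010010000→0 (0)
107  11010001000100100000→1 (1)
108  10100010001001000001→1 (1)
109  01000100010010000011→0 (0)
110  10001000100100000110→1 (0)
111  00010001001000001100→0 (1)

0100110000111010111010011111110000101011111000111011010000111001000110000100101011001000100101100110000010011010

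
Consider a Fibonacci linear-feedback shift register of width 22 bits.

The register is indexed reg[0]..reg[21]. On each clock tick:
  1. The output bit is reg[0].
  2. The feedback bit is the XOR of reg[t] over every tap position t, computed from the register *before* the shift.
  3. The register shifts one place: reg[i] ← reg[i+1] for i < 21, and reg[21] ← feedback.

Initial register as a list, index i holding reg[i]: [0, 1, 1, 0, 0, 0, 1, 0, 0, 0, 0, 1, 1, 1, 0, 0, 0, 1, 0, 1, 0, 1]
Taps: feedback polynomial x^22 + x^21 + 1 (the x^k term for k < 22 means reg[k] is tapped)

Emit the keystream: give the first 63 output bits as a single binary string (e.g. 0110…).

step | reg (before) | out | fb
   0 | 0110001000011100010101 | 0 | 1
   1 | 1100010000111000101011 | 1 | 0
   2 | 1000100001110001010110 | 1 | 1
   3 | 0001000011100010101101 | 0 | 1
   4 | 0010000111000101011011 | 0 | 1
   5 | 0100001110001010110111 | 0 | 1
   6 | 1000011100010101101111 | 1 | 0
   7 | 0000111000101011011110 | 0 | 0
   8 | 0001110001010110111100 | 0 | 0
   9 | 0011100010101101111000 | 0 | 0
  10 | 0111000101011011110000 | 0 | 0
  11 | 1110001010110111100000 | 1 | 1
  12 | 1100010101101111000001 | 1 | 0
  13 | 1000101011011110000010 | 1 | 1
  14 | 0001010110111100000101 | 0 | 1
  15 | 0010101101111000001011 | 0 | 1
  16 | 0101011011110000010111 | 0 | 1
  17 | 1010110111100000101111 | 1 | 0
  18 | 0101101111000001011110 | 0 | 0
  19 | 1011011110000010111100 | 1 | 1
  20 | 0110111100000101111001 | 0 | 1
  21 | 1101111000001011110011 | 1 | 0
  22 | 1011110000010111100110 | 1 | 1
  23 | 0111100000101111001101 | 0 | 1
  24 | 1111000001011110011011 | 1 | 0
  25 | 1110000010111100110110 | 1 | 1
  26 | 1100000101111001101101 | 1 | 0
  27 | 1000001011110011011010 | 1 | 1
  28 | 0000010111100110110101 | 0 | 1
  29 | 0000101111001101101011 | 0 | 1
  30 | 0001011110011011010111 | 0 | 1
  31 | 0010111100110110101111 | 0 | 1
  32 | 0101111001101101011111 | 0 | 1
  33 | 1011110011011010111111 | 1 | 0
  34 | 0111100110110101111110 | 0 | 0
  35 | 1111001101101011111100 | 1 | 1
  36 | 1110011011010111111001 | 1 | 0
  37 | 1100110110101111110010 | 1 | 1
  38 | 1001101101011111100101 | 1 | 0
  39 | 0011011010111111001010 | 0 | 0
  40 | 0110110101111110010100 | 0 | 0
  41 | 1101101011111100101000 | 1 | 1
  42 | 1011010111111001010001 | 1 | 0
  43 | 0110101111110010100010 | 0 | 0
  44 | 1101011111100101000100 | 1 | 1
  45 | 1010111111001010001001 | 1 | 0
  46 | 0101111110010100010010 | 0 | 0
  47 | 1011111100101000100100 | 1 | 1
  48 | 0111111001010001001001 | 0 | 1
  49 | 1111110010100010010011 | 1 | 0
  50 | 1111100101000100100110 | 1 | 1
  51 | 1111001010001001001101 | 1 | 0
  52 | 1110010100010010011010 | 1 | 1
  53 | 1100101000100100110101 | 1 | 0
  54 | 1001010001001001101010 | 1 | 1
  55 | 0010100010010011010101 | 0 | 1
  56 | 0101000100100110101011 | 0 | 1
  57 | 1010001001001101010111 | 1 | 0
  58 | 0100010010011010101110 | 0 | 0
  59 | 1000100100110101011100 | 1 | 1
  60 | 0001001001101010111001 | 0 | 1
  61 | 0010010011010101110011 | 0 | 1
  62 | 0100100110101011100111 | 0 | 1

011000100001110001010110111100000101111001101101011111100101000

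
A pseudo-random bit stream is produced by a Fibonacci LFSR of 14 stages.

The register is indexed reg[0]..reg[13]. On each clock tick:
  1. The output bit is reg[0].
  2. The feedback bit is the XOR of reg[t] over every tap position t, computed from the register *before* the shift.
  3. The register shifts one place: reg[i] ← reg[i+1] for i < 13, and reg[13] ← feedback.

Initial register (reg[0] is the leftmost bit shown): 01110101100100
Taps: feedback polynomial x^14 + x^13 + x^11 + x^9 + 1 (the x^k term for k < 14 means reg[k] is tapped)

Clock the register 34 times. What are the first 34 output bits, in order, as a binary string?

k : reg_k → out_k, fb_k
0: 01110101100100 → 0, fb=1
1: 11101011001001 → 1, fb=0
2: 11010110010010 → 1, fb=0
3: 10101100100100 → 1, fb=0
4: 01011001001000 → 0, fb=0
5: 10110010010000 → 1, fb=0
6: 01100100100000 → 0, fb=0
7: 11001001000000 → 1, fb=1
8: 10010010000001 → 1, fb=0
9: 00100100000010 → 0, fb=0
10: 01001000000100 → 0, fb=1
11: 10010000001001 → 1, fb=0
12: 00100000010010 → 0, fb=1
13: 01000000100101 → 0, fb=0
14: 10000001001010 → 1, fb=1
15: 00000010010101 → 0, fb=1
16: 00000100101011 → 0, fb=1
17: 00001001010111 → 0, fb=1
18: 00010010101111 → 0, fb=0
19: 00100101011110 → 0, fb=0
20: 01001010111100 → 0, fb=0
21: 10010101111000 → 1, fb=0
22: 00101011110000 → 0, fb=1
23: 01010111100001 → 0, fb=1
24: 10101111000011 → 1, fb=0
25: 01011110000110 → 0, fb=1
26: 10111100001101 → 1, fb=1
27: 01111000011011 → 0, fb=0
28: 11110000110110 → 1, fb=1
29: 11100001101101 → 1, fb=1
30: 11000011011011 → 1, fb=1
31: 10000110110111 → 1, fb=0
32: 00001101101110 → 0, fb=1
33: 00011011011101 → 0, fb=1

0111010110010010000001001010111100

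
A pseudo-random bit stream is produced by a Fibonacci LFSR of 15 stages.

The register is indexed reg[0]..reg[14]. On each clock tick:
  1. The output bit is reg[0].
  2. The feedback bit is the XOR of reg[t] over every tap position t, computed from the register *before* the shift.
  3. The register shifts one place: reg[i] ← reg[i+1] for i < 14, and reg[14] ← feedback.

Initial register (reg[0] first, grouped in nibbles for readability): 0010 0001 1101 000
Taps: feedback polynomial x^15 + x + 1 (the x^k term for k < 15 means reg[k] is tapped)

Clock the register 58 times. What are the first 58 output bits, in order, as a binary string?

0010000111010000110001001110001010011010010011110101110110

k : reg_k → out_k, fb_k
0: 001000011101000 → 0, fb=0
1: 010000111010000 → 0, fb=1
2: 100001110100001 → 1, fb=1
3: 000011101000011 → 0, fb=0
4: 000111010000110 → 0, fb=0
5: 001110100001100 → 0, fb=0
6: 011101000011000 → 0, fb=1
7: 111010000110001 → 1, fb=0
8: 110100001100010 → 1, fb=0
9: 101000011000100 → 1, fb=1
10: 010000110001001 → 0, fb=1
11: 100001100010011 → 1, fb=1
12: 000011000100111 → 0, fb=0
13: 000110001001110 → 0, fb=0
14: 001100010011100 → 0, fb=0
15: 011000100111000 → 0, fb=1
16: 110001001110001 → 1, fb=0
17: 100010011100010 → 1, fb=1
18: 000100111000101 → 0, fb=0
19: 001001110001010 → 0, fb=0
20: 010011100010100 → 0, fb=1
21: 100111000101001 → 1, fb=1
22: 001110001010011 → 0, fb=0
23: 011100010100110 → 0, fb=1
24: 111000101001101 → 1, fb=0
25: 110001010011010 → 1, fb=0
26: 100010100110100 → 1, fb=1
27: 000101001101001 → 0, fb=0
28: 001010011010010 → 0, fb=0
29: 010100110100100 → 0, fb=1
30: 101001101001001 → 1, fb=1
31: 010011010010011 → 0, fb=1
32: 100110100100111 → 1, fb=1
33: 001101001001111 → 0, fb=0
34: 011010010011110 → 0, fb=1
35: 110100100111101 → 1, fb=0
36: 101001001111010 → 1, fb=1
37: 010010011110101 → 0, fb=1
38: 100100111101011 → 1, fb=1
39: 001001111010111 → 0, fb=0
40: 010011110101110 → 0, fb=1
41: 100111101011101 → 1, fb=1
42: 001111010111011 → 0, fb=0
43: 011110101110110 → 0, fb=1
44: 111101011101101 → 1, fb=0
45: 111010111011010 → 1, fb=0
46: 110101110110100 → 1, fb=0
47: 101011101101000 → 1, fb=1
48: 010111011010001 → 0, fb=1
49: 101110110100011 → 1, fb=1
50: 011101101000111 → 0, fb=1
51: 111011010001111 → 1, fb=0
52: 110110100011110 → 1, fb=0
53: 101101000111100 → 1, fb=1
54: 011010001111001 → 0, fb=1
55: 110100011110011 → 1, fb=0
56: 101000111100110 → 1, fb=1
57: 010001111001101 → 0, fb=1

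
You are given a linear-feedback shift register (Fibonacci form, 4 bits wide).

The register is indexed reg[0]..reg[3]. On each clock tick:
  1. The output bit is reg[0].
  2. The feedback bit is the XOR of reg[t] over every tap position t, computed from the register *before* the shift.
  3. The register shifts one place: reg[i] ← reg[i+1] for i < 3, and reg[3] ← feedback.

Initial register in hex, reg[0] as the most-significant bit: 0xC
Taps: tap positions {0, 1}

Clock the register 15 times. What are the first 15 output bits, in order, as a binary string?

tick  register→output (feedback)
  0  1100→1 (0)
  1  1000→1 (1)
  2  0001→0 (0)
  3  0010→0 (0)
  4  0100→0 (1)
  5  1001→1 (1)
  6  0011→0 (0)
  7  0110→0 (1)
  8  1101→1 (0)
  9  1010→1 (1)
 10  0101→0 (1)
 11  1011→1 (1)
 12  0111→0 (1)
 13  1111→1 (0)
 14  1110→1 (0)

110001001101011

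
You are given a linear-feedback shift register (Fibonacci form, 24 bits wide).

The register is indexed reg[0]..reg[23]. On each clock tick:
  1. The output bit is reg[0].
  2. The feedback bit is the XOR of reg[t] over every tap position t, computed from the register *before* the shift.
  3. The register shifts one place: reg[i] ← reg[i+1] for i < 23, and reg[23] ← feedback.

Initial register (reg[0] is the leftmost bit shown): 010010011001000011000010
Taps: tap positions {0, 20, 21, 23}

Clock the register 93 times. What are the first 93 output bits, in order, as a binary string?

010010011001000011000010001101111110001100011111110111101001000000010111100110000001110001101

tick  register→output (feedback)
  0  010010011001000011000010→0 (0)
  1  100100110010000110000100→1 (0)
  2  001001100100001100001000→0 (1)
  3  010011001000011000010001→0 (1)
  4  100110010000110000100011→1 (0)
  5  001100100001100001000110→0 (1)
  6  011001000011000010001101→0 (1)
  7  110010000110000100011011→1 (1)
  8  100100001100001000110111→1 (1)
  9  001000011000010001101111→0 (1)
 10  010000110000100011011111→0 (1)
 11  100001100001000110111111→1 (0)
 12  000011000010001101111110→0 (0)
 13  000110000100011011111100→0 (0)
 14  001100001000110111111000→0 (1)
 15  011000010001101111110001→0 (1)
 16  110000100011011111100011→1 (0)
 17  100001000110111111000110→1 (0)
 18  000010001101111110001100→0 (0)
 19  000100011011111100011000→0 (1)
 20  001000110111111000110001→0 (1)
 21  010001101111110001100011→0 (1)
 22  100011011111100011000111→1 (1)
 23  000110111111000110001111→0 (1)
 24  001101111110001100011111→0 (1)
 25  011011111100011000111111→0 (1)
 26  110111111000110001111111→1 (0)
 27  101111110001100011111110→1 (1)
 28  011111100011000111111101→0 (1)
 29  111111000110001111111011→1 (1)
 30  111110001100011111110111→1 (1)
 31  111100011000111111101111→1 (0)
 32  111000110001111111011110→1 (1)
 33  110001100011111110111101→1 (0)
 34  100011000111111101111010→1 (0)
 35  000110001111111011110100→0 (1)
 36  001100011111110111101001→0 (0)
 37  011000111111101111010010→0 (0)
 38  110001111111011110100100→1 (0)
 39  100011111110111101001000→1 (0)
 40  000111111101111010010000→0 (0)
 41  001111111011110100100000→0 (0)
 42  011111110111101001000000→0 (0)
 43  111111101111010010000000→1 (1)
 44  111111011110100100000001→1 (0)
 45  111110111101001000000010→1 (1)
 46  111101111010010000000101→1 (1)
 47  111011110100100000001011→1 (1)
 48  110111101001000000010111→1 (1)
 49  101111010010000000101111→1 (0)
 50  011110100100000001011110→0 (0)
 51  111101001000000010111100→1 (1)
 52  111010010000000101111001→1 (1)
 53  110100100000001011110011→1 (0)
 54  101001000000010111100110→1 (0)
 55  010010000000101111001100→0 (0)
 56  100100000001011110011000→1 (0)
 57  001000000010111100110000→0 (0)
 58  010000000101111001100000→0 (0)
 59  100000001011110011000000→1 (1)
 60  000000010111100110000001→0 (1)
 61  000000101111001100000011→0 (1)
 62  000001011110011000000111→0 (0)
 63  000010111100110000001110→0 (0)
 64  000101111001100000011100→0 (0)
 65  001011110011000000111000→0 (1)
 66  010111100110000001110001→0 (1)
 67  101111001100000011100011→1 (0)
 68  011110011000000111000110→0 (1)
 69  111100110000001110001101→1 (0)
 70  111001100000011100011010→1 (0)
 71  110011000000111000110100→1 (0)
 72  100110000001110001101000→1 (0)
 73  001100000011100011010000→0 (0)
 74  011000000111000110100000→0 (0)
 75  110000001110001101000000→1 (1)
 76  100000011100011010000001→1 (0)
 77  000000111000110100000010→0 (0)
 78  000001110001101000000100→0 (1)
 79  000011100011010000001001→0 (0)
 80  000111000110100000010010→0 (0)
 81  001110001101000000100100→0 (1)
 82  011100011010000001001001→0 (0)
 83  111000110100000010010010→1 (1)
 84  110001101000000100100101→1 (1)
 85  100011010000001001001011→1 (1)
 86  000110100000010010010111→0 (0)
 87  001101000000100100101110→0 (0)
 88  011010000001001001011100→0 (0)
 89  110100000010010010111000→1 (0)
 90  101000000100100101110000→1 (1)
 91  010000001001001011100001→0 (1)
 92  100000010010010111000011→1 (0)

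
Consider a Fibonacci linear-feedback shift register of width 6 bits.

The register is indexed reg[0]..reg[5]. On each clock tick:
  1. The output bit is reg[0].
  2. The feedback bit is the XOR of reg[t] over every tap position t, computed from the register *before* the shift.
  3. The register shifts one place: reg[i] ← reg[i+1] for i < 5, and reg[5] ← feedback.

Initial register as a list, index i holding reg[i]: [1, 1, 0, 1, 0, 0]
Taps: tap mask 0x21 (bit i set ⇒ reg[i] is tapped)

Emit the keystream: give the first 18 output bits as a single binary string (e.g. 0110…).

110100100111000101

tick  register→output (feedback)
  0  110100→1 (1)
  1  101001→1 (0)
  2  010010→0 (0)
  3  100100→1 (1)
  4  001001→0 (1)
  5  010011→0 (1)
  6  100111→1 (0)
  7  001110→0 (0)
  8  011100→0 (0)
  9  111000→1 (1)
 10  110001→1 (0)
 11  100010→1 (1)
 12  000101→0 (1)
 13  001011→0 (1)
 14  010111→0 (1)
 15  101111→1 (0)
 16  011110→0 (0)
 17  111100→1 (1)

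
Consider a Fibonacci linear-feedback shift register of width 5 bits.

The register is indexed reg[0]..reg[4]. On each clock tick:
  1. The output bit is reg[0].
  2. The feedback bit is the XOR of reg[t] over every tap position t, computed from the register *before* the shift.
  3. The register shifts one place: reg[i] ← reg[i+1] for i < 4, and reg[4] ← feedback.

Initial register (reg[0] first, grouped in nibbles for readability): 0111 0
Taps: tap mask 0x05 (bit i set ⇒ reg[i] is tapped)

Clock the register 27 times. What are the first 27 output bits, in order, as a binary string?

tick  register→output (feedback)
  0  01110→0 (1)
  1  11101→1 (0)
  2  11010→1 (1)
  3  10101→1 (0)
  4  01010→0 (0)
  5  10100→1 (0)
  6  01000→0 (0)
  7  10000→1 (1)
  8  00001→0 (0)
  9  00010→0 (0)
 10  00100→0 (1)
 11  01001→0 (0)
 12  10010→1 (1)
 13  00101→0 (1)
 14  01011→0 (0)
 15  10110→1 (0)
 16  01100→0 (1)
 17  11001→1 (1)
 18  10011→1 (1)
 19  00111→0 (1)
 20  01111→0 (1)
 21  11111→1 (0)
 22  11110→1 (0)
 23  11100→1 (0)
 24  11000→1 (1)
 25  10001→1 (1)
 26  00011→0 (0)

011101010000100101100111110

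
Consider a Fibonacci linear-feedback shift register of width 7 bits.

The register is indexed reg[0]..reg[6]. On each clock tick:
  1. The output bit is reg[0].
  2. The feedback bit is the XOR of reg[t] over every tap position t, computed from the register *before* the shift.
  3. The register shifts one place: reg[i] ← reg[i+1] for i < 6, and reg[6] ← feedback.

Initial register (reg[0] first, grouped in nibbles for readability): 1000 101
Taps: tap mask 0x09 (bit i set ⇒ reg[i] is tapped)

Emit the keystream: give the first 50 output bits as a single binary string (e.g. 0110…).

10001011101011011000001100110101001110011110110100

k : reg_k → out_k, fb_k
0: 1000101 → 1, fb=1
1: 0001011 → 0, fb=1
2: 0010111 → 0, fb=0
3: 0101110 → 0, fb=1
4: 1011101 → 1, fb=0
5: 0111010 → 0, fb=1
6: 1110101 → 1, fb=1
7: 1101011 → 1, fb=0
8: 1010110 → 1, fb=1
9: 0101101 → 0, fb=1
10: 1011011 → 1, fb=0
11: 0110110 → 0, fb=0
12: 1101100 → 1, fb=0
13: 1011000 → 1, fb=0
14: 0110000 → 0, fb=0
15: 1100000 → 1, fb=1
16: 1000001 → 1, fb=1
17: 0000011 → 0, fb=0
18: 0000110 → 0, fb=0
19: 0001100 → 0, fb=1
20: 0011001 → 0, fb=1
21: 0110011 → 0, fb=0
22: 1100110 → 1, fb=1
23: 1001101 → 1, fb=0
24: 0011010 → 0, fb=1
25: 0110101 → 0, fb=0
26: 1101010 → 1, fb=0
27: 1010100 → 1, fb=1
28: 0101001 → 0, fb=1
29: 1010011 → 1, fb=1
30: 0100111 → 0, fb=0
31: 1001110 → 1, fb=0
32: 0011100 → 0, fb=1
33: 0111001 → 0, fb=1
34: 1110011 → 1, fb=1
35: 1100111 → 1, fb=1
36: 1001111 → 1, fb=0
37: 0011110 → 0, fb=1
38: 0111101 → 0, fb=1
39: 1111011 → 1, fb=0
40: 1110110 → 1, fb=1
41: 1101101 → 1, fb=0
42: 1011010 → 1, fb=0
43: 0110100 → 0, fb=0
44: 1101000 → 1, fb=0
45: 1010000 → 1, fb=1
46: 0100001 → 0, fb=0
47: 1000010 → 1, fb=1
48: 0000101 → 0, fb=0
49: 0001010 → 0, fb=1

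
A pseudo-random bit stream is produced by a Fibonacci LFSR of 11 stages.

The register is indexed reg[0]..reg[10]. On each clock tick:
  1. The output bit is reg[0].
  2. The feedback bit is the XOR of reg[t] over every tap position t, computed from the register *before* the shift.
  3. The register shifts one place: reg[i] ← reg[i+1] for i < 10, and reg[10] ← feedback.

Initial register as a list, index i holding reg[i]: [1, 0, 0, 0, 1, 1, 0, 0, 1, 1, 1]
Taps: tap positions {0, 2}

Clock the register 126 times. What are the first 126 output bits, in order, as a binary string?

step | reg (before) | out | fb
   0 | 10001100111 | 1 | 1
   1 | 00011001111 | 0 | 0
   2 | 00110011110 | 0 | 1
   3 | 01100111101 | 0 | 1
   4 | 11001111011 | 1 | 1
   5 | 10011110111 | 1 | 1
   6 | 00111101111 | 0 | 1
   7 | 01111011111 | 0 | 1
   8 | 11110111111 | 1 | 0
   9 | 11101111110 | 1 | 0
  10 | 11011111100 | 1 | 1
  11 | 10111111001 | 1 | 0
  12 | 01111110010 | 0 | 1
  13 | 11111100101 | 1 | 0
  14 | 11111001010 | 1 | 0
  15 | 11110010100 | 1 | 0
  16 | 11100101000 | 1 | 0
  17 | 11001010000 | 1 | 1
  18 | 10010100001 | 1 | 1
  19 | 00101000011 | 0 | 1
  20 | 01010000111 | 0 | 0
  21 | 10100001110 | 1 | 0
  22 | 01000011100 | 0 | 0
  23 | 10000111000 | 1 | 1
  24 | 00001110001 | 0 | 0
  25 | 00011100010 | 0 | 0
  26 | 00111000100 | 0 | 1
  27 | 01110001001 | 0 | 1
  28 | 11100010011 | 1 | 0
  29 | 11000100110 | 1 | 1
  30 | 10001001101 | 1 | 1
  31 | 00010011011 | 0 | 0
  32 | 00100110110 | 0 | 1
  33 | 01001101101 | 0 | 0
  34 | 10011011010 | 1 | 1
  35 | 00110110101 | 0 | 1
  36 | 01101101011 | 0 | 1
  37 | 11011010111 | 1 | 1
  38 | 10110101111 | 1 | 0
  39 | 01101011110 | 0 | 1
  40 | 11010111101 | 1 | 1
  41 | 10101111011 | 1 | 0
  42 | 01011110110 | 0 | 0
  43 | 10111101100 | 1 | 0
  44 | 01111011000 | 0 | 1
  45 | 11110110001 | 1 | 0
  46 | 11101100010 | 1 | 0
  47 | 11011000100 | 1 | 1
  48 | 10110001001 | 1 | 0
  49 | 01100010010 | 0 | 1
  50 | 11000100101 | 1 | 1
  51 | 10001001011 | 1 | 1
  52 | 00010010111 | 0 | 0
  53 | 00100101110 | 0 | 1
  54 | 01001011101 | 0 | 0
  55 | 10010111010 | 1 | 1
  56 | 00101110101 | 0 | 1
  57 | 01011101011 | 0 | 0
  58 | 10111010110 | 1 | 0
  59 | 01110101100 | 0 | 1
  60 | 11101011001 | 1 | 0
  61 | 11010110010 | 1 | 1
  62 | 10101100101 | 1 | 0
  63 | 01011001010 | 0 | 0
  64 | 10110010100 | 1 | 0
  65 | 01100101000 | 0 | 1
  66 | 11001010001 | 1 | 1
  67 | 10010100011 | 1 | 1
  68 | 00101000111 | 0 | 1
  69 | 01010001111 | 0 | 0
  70 | 10100011110 | 1 | 0
  71 | 01000111100 | 0 | 0
  72 | 10001111000 | 1 | 1
  73 | 00011110001 | 0 | 0
  74 | 00111100010 | 0 | 1
  75 | 01111000101 | 0 | 1
  76 | 11110001011 | 1 | 0
  77 | 11100010110 | 1 | 0
  78 | 11000101100 | 1 | 1
  79 | 10001011001 | 1 | 1
  80 | 00010110011 | 0 | 0
  81 | 00101100110 | 0 | 1
  82 | 01011001101 | 0 | 0
  83 | 10110011010 | 1 | 0
  84 | 01100110100 | 0 | 1
  85 | 11001101001 | 1 | 1
  86 | 10011010011 | 1 | 1
  87 | 00110100111 | 0 | 1
  88 | 01101001111 | 0 | 1
  89 | 11010011111 | 1 | 1
  90 | 10100111111 | 1 | 0
  91 | 01001111110 | 0 | 0
  92 | 10011111100 | 1 | 1
  93 | 00111111001 | 0 | 1
  94 | 01111110011 | 0 | 1
  95 | 11111100111 | 1 | 0
  96 | 11111001110 | 1 | 0
  97 | 11110011100 | 1 | 0
  98 | 11100111000 | 1 | 0
  99 | 11001110000 | 1 | 1
 100 | 10011100001 | 1 | 1
 101 | 00111000011 | 0 | 1
 102 | 01110000111 | 0 | 1
 103 | 11100001111 | 1 | 0
 104 | 11000011110 | 1 | 1
 105 | 10000111101 | 1 | 1
 106 | 00001111011 | 0 | 0
 107 | 00011110110 | 0 | 0
 108 | 00111101100 | 0 | 1
 109 | 01111011001 | 0 | 1
 110 | 11110110011 | 1 | 0
 111 | 11101100110 | 1 | 0
 112 | 11011001100 | 1 | 1
 113 | 10110011001 | 1 | 0
 114 | 01100110010 | 0 | 1
 115 | 11001100101 | 1 | 1
 116 | 10011001011 | 1 | 1
 117 | 00110010111 | 0 | 1
 118 | 01100101111 | 0 | 1
 119 | 11001011111 | 1 | 1
 120 | 10010111111 | 1 | 1
 121 | 00101111111 | 0 | 1
 122 | 01011111111 | 0 | 0
 123 | 10111111110 | 1 | 0
 124 | 01111111100 | 0 | 1
 125 | 11111111001 | 1 | 0

100011001111011111100101000011100010011011010111101100010010111010110010100011110001011001101001111110011100001111011001100101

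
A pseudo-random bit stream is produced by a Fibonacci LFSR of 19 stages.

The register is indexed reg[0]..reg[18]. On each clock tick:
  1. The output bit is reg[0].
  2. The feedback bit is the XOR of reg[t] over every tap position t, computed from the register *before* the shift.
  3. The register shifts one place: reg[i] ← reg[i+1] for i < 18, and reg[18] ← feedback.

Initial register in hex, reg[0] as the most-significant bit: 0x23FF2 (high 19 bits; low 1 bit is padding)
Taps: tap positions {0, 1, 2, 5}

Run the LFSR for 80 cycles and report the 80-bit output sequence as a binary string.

step | reg (before) | out | fb
   0 | 0010001111111111001 | 0 | 1
   1 | 0100011111111110011 | 0 | 0
   2 | 1000111111111100110 | 1 | 0
   3 | 0001111111111001100 | 0 | 1
   4 | 0011111111110011001 | 0 | 0
   5 | 0111111111100110010 | 0 | 1
   6 | 1111111111001100101 | 1 | 0
   7 | 1111111110011001010 | 1 | 0
   8 | 1111111100110010100 | 1 | 0
   9 | 1111111001100101000 | 1 | 0
  10 | 1111110011001010000 | 1 | 0
  11 | 1111100110010100000 | 1 | 1
  12 | 1111001100101000001 | 1 | 1
  13 | 1110011001010000011 | 1 | 0
  14 | 1100110010100000110 | 1 | 1
  15 | 1001100101000001101 | 1 | 1
  16 | 0011001010000011011 | 0 | 1
  17 | 0110010100000110111 | 0 | 1
  18 | 1100101000001101111 | 1 | 0
  19 | 1001010000011011110 | 1 | 0
  20 | 0010100000110111100 | 0 | 1
  21 | 0101000001101111001 | 0 | 1
  22 | 1010000011011110011 | 1 | 0
  23 | 0100000110111100110 | 0 | 1
  24 | 1000001101111001101 | 1 | 1
  25 | 0000011011110011011 | 0 | 1
  26 | 0000110111100110111 | 0 | 1
  27 | 0001101111001101111 | 0 | 0
  28 | 0011011110011011110 | 0 | 0
  29 | 0110111100110111100 | 0 | 1
  30 | 1101111001101111001 | 1 | 1
  31 | 1011110011011110011 | 1 | 1
  32 | 0111100110111100111 | 0 | 0
  33 | 1111001101111001110 | 1 | 1
  34 | 1110011011110011101 | 1 | 0
  35 | 1100110111100111010 | 1 | 1
  36 | 1001101111001110101 | 1 | 1
  37 | 0011011110011101011 | 0 | 0
  38 | 0110111100111010110 | 0 | 1
  39 | 1101111001110101101 | 1 | 1
  40 | 1011110011101011011 | 1 | 1
  41 | 0111100111010110111 | 0 | 0
  42 | 1111001110101101110 | 1 | 1
  43 | 1110011101011011101 | 1 | 0
  44 | 1100111010110111010 | 1 | 1
  45 | 1001110101101110101 | 1 | 0
  46 | 0011101011011101010 | 0 | 1
  47 | 0111010110111010101 | 0 | 1
  48 | 1110101101110101011 | 1 | 1
  49 | 1101011011101010111 | 1 | 1
  50 | 1010110111010101111 | 1 | 1
  51 | 0101101110101011111 | 0 | 1
  52 | 1011011101010111111 | 1 | 1
  53 | 0110111010101111111 | 0 | 1
  54 | 1101110101011111111 | 1 | 1
  55 | 1011101010111111111 | 1 | 0
  56 | 0111010101111111110 | 0 | 1
  57 | 1110101011111111101 | 1 | 1
  58 | 1101010111111111011 | 1 | 1
  59 | 1010101111111110111 | 1 | 0
  60 | 0101011111111101110 | 0 | 0
  61 | 1010111111111011100 | 1 | 1
  62 | 0101111111110111001 | 0 | 0
  63 | 1011111111101110010 | 1 | 1
  64 | 0111111111011100101 | 0 | 1
  65 | 1111111110111001011 | 1 | 0
  66 | 1111111101110010110 | 1 | 0
  67 | 1111111011100101100 | 1 | 0
  68 | 1111110111001011000 | 1 | 0
  69 | 1111101110010110000 | 1 | 1
  70 | 1111011100101100001 | 1 | 0
  71 | 1110111001011000010 | 1 | 0
  72 | 1101110010110000100 | 1 | 1
  73 | 1011100101100001001 | 1 | 0
  74 | 0111001011000010010 | 0 | 0
  75 | 1110010110000100100 | 1 | 0
  76 | 1100101100001001000 | 1 | 0
  77 | 1001011000010010000 | 1 | 0
  78 | 0010110000100100000 | 0 | 0
  79 | 0101100001001000000 | 0 | 1

00100011111111110011001010000011011110011011110011101011011101010111111111011100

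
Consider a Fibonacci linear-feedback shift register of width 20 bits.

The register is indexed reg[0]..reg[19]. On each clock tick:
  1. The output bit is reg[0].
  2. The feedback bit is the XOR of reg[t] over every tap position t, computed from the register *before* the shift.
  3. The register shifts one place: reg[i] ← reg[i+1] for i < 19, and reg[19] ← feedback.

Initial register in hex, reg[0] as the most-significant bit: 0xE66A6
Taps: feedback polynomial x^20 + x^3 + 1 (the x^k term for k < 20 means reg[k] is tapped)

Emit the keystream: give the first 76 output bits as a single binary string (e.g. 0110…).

1110011001101010011011010101001110010000011111001111000100111001101101111000

step | reg (before) | out | fb
   0 | 11100110011010100110 | 1 | 1
   1 | 11001100110101001101 | 1 | 1
   2 | 10011001101010011011 | 1 | 0
   3 | 00110011010100110110 | 0 | 1
   4 | 01100110101001101101 | 0 | 0
   5 | 11001101010011011010 | 1 | 1
   6 | 10011010100110110101 | 1 | 0
   7 | 00110101001101101010 | 0 | 1
   8 | 01101010011011010101 | 0 | 0
   9 | 11010100110110101010 | 1 | 0
  10 | 10101001101101010100 | 1 | 1
  11 | 01010011011010101001 | 0 | 1
  12 | 10100110110101010011 | 1 | 1
  13 | 01001101101010100111 | 0 | 0
  14 | 10011011010101001110 | 1 | 0
  15 | 00110110101010011100 | 0 | 1
  16 | 01101101010100111001 | 0 | 0
  17 | 11011010101001110010 | 1 | 0
  18 | 10110101010011100100 | 1 | 0
  19 | 01101010100111001000 | 0 | 0
  20 | 11010101001110010000 | 1 | 0
  21 | 10101010011100100000 | 1 | 1
  22 | 01010100111001000001 | 0 | 1
  23 | 10101001110010000011 | 1 | 1
  24 | 01010011100100000111 | 0 | 1
  25 | 10100111001000001111 | 1 | 1
  26 | 01001110010000011111 | 0 | 0
  27 | 10011100100000111110 | 1 | 0
  28 | 00111001000001111100 | 0 | 1
  29 | 01110010000011111001 | 0 | 1
  30 | 11100100000111110011 | 1 | 1
  31 | 11001000001111100111 | 1 | 1
  32 | 10010000011111001111 | 1 | 0
  33 | 00100000111110011110 | 0 | 0
  34 | 01000001111100111100 | 0 | 0
  35 | 10000011111001111000 | 1 | 1
  36 | 00000111110011110001 | 0 | 0
  37 | 00001111100111100010 | 0 | 0
  38 | 00011111001111000100 | 0 | 1
  39 | 00111110011110001001 | 0 | 1
  40 | 01111100111100010011 | 0 | 1
  41 | 11111001111000100111 | 1 | 0
  42 | 11110011110001001110 | 1 | 0
  43 | 11100111100010011100 | 1 | 1
  44 | 11001111000100111001 | 1 | 1
  45 | 10011110001001110011 | 1 | 0
  46 | 00111100010011100110 | 0 | 1
  47 | 01111000100111001101 | 0 | 1
  48 | 11110001001110011011 | 1 | 0
  49 | 11100010011100110110 | 1 | 1
  50 | 11000100111001101101 | 1 | 1
  51 | 10001001110011011011 | 1 | 1
  52 | 00010011100110110111 | 0 | 1
  53 | 00100111001101101111 | 0 | 0
  54 | 01001110011011011110 | 0 | 0
  55 | 10011100110110111100 | 1 | 0
  56 | 00111001101101111000 | 0 | 1
  57 | 01110011011011110001 | 0 | 1
  58 | 11100110110111100011 | 1 | 1
  59 | 11001101101111000111 | 1 | 1
  60 | 10011011011110001111 | 1 | 0
  61 | 00110110111100011110 | 0 | 1
  62 | 01101101111000111101 | 0 | 0
  63 | 11011011110001111010 | 1 | 0
  64 | 10110111100011110100 | 1 | 0
  65 | 01101111000111101000 | 0 | 0
  66 | 11011110001111010000 | 1 | 0
  67 | 10111100011110100000 | 1 | 0
  68 | 01111000111101000000 | 0 | 1
  69 | 11110001111010000001 | 1 | 0
  70 | 11100011110100000010 | 1 | 1
  71 | 11000111101000000101 | 1 | 1
  72 | 10001111010000001011 | 1 | 1
  73 | 00011110100000010111 | 0 | 1
  74 | 00111101000000101111 | 0 | 1
  75 | 01111010000001011111 | 0 | 1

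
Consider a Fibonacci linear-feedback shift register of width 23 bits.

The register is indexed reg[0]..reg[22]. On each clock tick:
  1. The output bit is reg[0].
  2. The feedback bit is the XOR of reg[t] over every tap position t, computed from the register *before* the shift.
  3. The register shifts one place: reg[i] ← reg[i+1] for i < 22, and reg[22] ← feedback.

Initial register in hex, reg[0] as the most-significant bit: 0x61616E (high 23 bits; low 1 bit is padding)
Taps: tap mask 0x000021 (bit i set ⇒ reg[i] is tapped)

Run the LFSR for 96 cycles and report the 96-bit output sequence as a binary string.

step | reg (before) | out | fb
   0 | 01100001011000010110111 | 0 | 0
   1 | 11000010110000101101110 | 1 | 1
   2 | 10000101100001011011101 | 1 | 0
   3 | 00001011000010110111010 | 0 | 0
   4 | 00010110000101101110100 | 0 | 1
   5 | 00101100001011011101001 | 0 | 1
   6 | 01011000010110111010011 | 0 | 0
   7 | 10110000101101110100110 | 1 | 1
   8 | 01100001011011101001101 | 0 | 0
   9 | 11000010110111010011010 | 1 | 1
  10 | 10000101101110100110101 | 1 | 0
  11 | 00001011011101001101010 | 0 | 0
  12 | 00010110111010011010100 | 0 | 1
  13 | 00101101110100110101001 | 0 | 1
  14 | 01011011101001101010011 | 0 | 0
  15 | 10110111010011010100110 | 1 | 0
  16 | 01101110100110101001100 | 0 | 1
  17 | 11011101001101010011001 | 1 | 0
  18 | 10111010011010100110010 | 1 | 1
  19 | 01110100110101001100101 | 0 | 1
  20 | 11101001101010011001011 | 1 | 1
  21 | 11010011010100110010111 | 1 | 1
  22 | 10100110101001100101111 | 1 | 0
  23 | 01001101010011001011110 | 0 | 1
  24 | 10011010100110010111101 | 1 | 1
  25 | 00110101001100101111011 | 0 | 1
  26 | 01101010011001011110111 | 0 | 0
  27 | 11010100110010111101110 | 1 | 0
  28 | 10101001100101111011100 | 1 | 1
  29 | 01010011001011110111001 | 0 | 0
  30 | 10100110010111101110010 | 1 | 0
  31 | 01001100101111011100100 | 0 | 1
  32 | 10011001011110111001001 | 1 | 1
  33 | 00110010111101110010011 | 0 | 0
  34 | 01100101111011100100110 | 0 | 1
  35 | 11001011110111001001101 | 1 | 1
  36 | 10010111101110010011011 | 1 | 0
  37 | 00101111011100100110110 | 0 | 1
  38 | 01011110111001001101101 | 0 | 1
  39 | 10111101110010011011011 | 1 | 0
  40 | 01111011100100110110110 | 0 | 0
  41 | 11110111001001101101100 | 1 | 0
  42 | 11101110010011011011000 | 1 | 0
  43 | 11011100100110110110000 | 1 | 0
  44 | 10111001001101101100000 | 1 | 1
  45 | 01110010011011011000001 | 0 | 0
  46 | 11100100110110110000010 | 1 | 0
  47 | 11001001101101100000100 | 1 | 1
  48 | 10010011011011000001001 | 1 | 1
  49 | 00100110110110000010011 | 0 | 1
  50 | 01001101101100000100111 | 0 | 1
  51 | 10011011011000001001111 | 1 | 1
  52 | 00110110110000010011111 | 0 | 1
  53 | 01101101100000100111111 | 0 | 1
  54 | 11011011000001001111111 | 1 | 1
  55 | 10110110000010011111111 | 1 | 0
  56 | 01101100000100111111110 | 0 | 1
  57 | 11011000001001111111101 | 1 | 1
  58 | 10110000010011111111011 | 1 | 1
  59 | 01100000100111111110111 | 0 | 0
  60 | 11000001001111111101110 | 1 | 1
  61 | 10000010011111111011101 | 1 | 1
  62 | 00000100111111110111011 | 0 | 1
  63 | 00001001111111101110111 | 0 | 0
  64 | 00010011111111011101110 | 0 | 0
  65 | 00100111111110111011100 | 0 | 1
  66 | 01001111111101110111001 | 0 | 1
  67 | 10011111111011101110011 | 1 | 0
  68 | 00111111110111011100110 | 0 | 1
  69 | 01111111101110111001101 | 0 | 1
  70 | 11111111011101110011011 | 1 | 0
  71 | 11111110111011100110110 | 1 | 0
  72 | 11111101110111001101100 | 1 | 0
  73 | 11111011101110011011000 | 1 | 1
  74 | 11110111011100110110001 | 1 | 0
  75 | 11101110111001101100010 | 1 | 0
  76 | 11011101110011011000100 | 1 | 0
  77 | 10111011100110110001000 | 1 | 1
  78 | 01110111001101100010001 | 0 | 1
  79 | 11101110011011000100011 | 1 | 0
  80 | 11011100110110001000110 | 1 | 0
  81 | 10111001101100010001100 | 1 | 1
  82 | 01110011011000100011001 | 0 | 0
  83 | 11100110110001000110010 | 1 | 0
  84 | 11001101100010001100100 | 1 | 0
  85 | 10011011000100011001000 | 1 | 1
  86 | 00110110001000110010001 | 0 | 1
  87 | 01101100010001100100011 | 0 | 1
  88 | 11011000100011001000111 | 1 | 1
  89 | 10110001000110010001111 | 1 | 1
  90 | 01100010001100100011111 | 0 | 0
  91 | 11000100011001000111110 | 1 | 0
  92 | 10001000110010001111100 | 1 | 1
  93 | 00010001100100011111001 | 0 | 0
  94 | 00100011001000111110010 | 0 | 0
  95 | 01000110010001111100100 | 0 | 1

011000010110000101101110100110101001100101111011100100110110110000010011111111011101110011011000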